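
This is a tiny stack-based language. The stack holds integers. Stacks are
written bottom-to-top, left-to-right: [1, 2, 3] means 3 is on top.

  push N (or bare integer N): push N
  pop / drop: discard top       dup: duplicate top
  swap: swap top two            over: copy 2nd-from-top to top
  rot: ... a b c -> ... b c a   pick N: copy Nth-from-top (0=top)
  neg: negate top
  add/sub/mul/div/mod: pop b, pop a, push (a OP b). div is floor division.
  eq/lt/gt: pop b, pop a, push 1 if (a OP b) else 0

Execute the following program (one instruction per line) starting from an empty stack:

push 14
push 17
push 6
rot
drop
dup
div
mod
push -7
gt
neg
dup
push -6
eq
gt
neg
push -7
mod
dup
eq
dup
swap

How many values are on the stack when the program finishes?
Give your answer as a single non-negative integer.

Answer: 2

Derivation:
After 'push 14': stack = [14] (depth 1)
After 'push 17': stack = [14, 17] (depth 2)
After 'push 6': stack = [14, 17, 6] (depth 3)
After 'rot': stack = [17, 6, 14] (depth 3)
After 'drop': stack = [17, 6] (depth 2)
After 'dup': stack = [17, 6, 6] (depth 3)
After 'div': stack = [17, 1] (depth 2)
After 'mod': stack = [0] (depth 1)
After 'push -7': stack = [0, -7] (depth 2)
After 'gt': stack = [1] (depth 1)
  ...
After 'push -6': stack = [-1, -1, -6] (depth 3)
After 'eq': stack = [-1, 0] (depth 2)
After 'gt': stack = [0] (depth 1)
After 'neg': stack = [0] (depth 1)
After 'push -7': stack = [0, -7] (depth 2)
After 'mod': stack = [0] (depth 1)
After 'dup': stack = [0, 0] (depth 2)
After 'eq': stack = [1] (depth 1)
After 'dup': stack = [1, 1] (depth 2)
After 'swap': stack = [1, 1] (depth 2)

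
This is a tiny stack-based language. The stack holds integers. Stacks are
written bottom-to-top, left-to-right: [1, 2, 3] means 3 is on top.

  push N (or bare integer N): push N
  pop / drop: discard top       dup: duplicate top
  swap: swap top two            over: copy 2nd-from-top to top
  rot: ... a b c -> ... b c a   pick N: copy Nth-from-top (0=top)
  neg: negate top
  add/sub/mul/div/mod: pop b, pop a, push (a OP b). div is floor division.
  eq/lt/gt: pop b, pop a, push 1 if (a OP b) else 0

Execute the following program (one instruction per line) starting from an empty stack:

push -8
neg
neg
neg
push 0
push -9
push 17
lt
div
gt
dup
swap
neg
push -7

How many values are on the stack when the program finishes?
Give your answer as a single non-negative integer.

After 'push -8': stack = [-8] (depth 1)
After 'neg': stack = [8] (depth 1)
After 'neg': stack = [-8] (depth 1)
After 'neg': stack = [8] (depth 1)
After 'push 0': stack = [8, 0] (depth 2)
After 'push -9': stack = [8, 0, -9] (depth 3)
After 'push 17': stack = [8, 0, -9, 17] (depth 4)
After 'lt': stack = [8, 0, 1] (depth 3)
After 'div': stack = [8, 0] (depth 2)
After 'gt': stack = [1] (depth 1)
After 'dup': stack = [1, 1] (depth 2)
After 'swap': stack = [1, 1] (depth 2)
After 'neg': stack = [1, -1] (depth 2)
After 'push -7': stack = [1, -1, -7] (depth 3)

Answer: 3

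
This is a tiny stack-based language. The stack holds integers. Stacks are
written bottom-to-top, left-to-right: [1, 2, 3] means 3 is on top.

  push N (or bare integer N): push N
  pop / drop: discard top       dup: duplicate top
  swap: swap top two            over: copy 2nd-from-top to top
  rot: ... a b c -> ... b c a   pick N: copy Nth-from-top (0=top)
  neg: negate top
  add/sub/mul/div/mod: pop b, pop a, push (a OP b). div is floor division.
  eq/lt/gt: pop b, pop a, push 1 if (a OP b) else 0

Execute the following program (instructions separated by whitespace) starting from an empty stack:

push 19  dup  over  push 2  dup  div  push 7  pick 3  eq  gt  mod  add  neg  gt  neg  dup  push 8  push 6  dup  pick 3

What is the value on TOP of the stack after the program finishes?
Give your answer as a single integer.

Answer: -1

Derivation:
After 'push 19': [19]
After 'dup': [19, 19]
After 'over': [19, 19, 19]
After 'push 2': [19, 19, 19, 2]
After 'dup': [19, 19, 19, 2, 2]
After 'div': [19, 19, 19, 1]
After 'push 7': [19, 19, 19, 1, 7]
After 'pick 3': [19, 19, 19, 1, 7, 19]
After 'eq': [19, 19, 19, 1, 0]
After 'gt': [19, 19, 19, 1]
After 'mod': [19, 19, 0]
After 'add': [19, 19]
After 'neg': [19, -19]
After 'gt': [1]
After 'neg': [-1]
After 'dup': [-1, -1]
After 'push 8': [-1, -1, 8]
After 'push 6': [-1, -1, 8, 6]
After 'dup': [-1, -1, 8, 6, 6]
After 'pick 3': [-1, -1, 8, 6, 6, -1]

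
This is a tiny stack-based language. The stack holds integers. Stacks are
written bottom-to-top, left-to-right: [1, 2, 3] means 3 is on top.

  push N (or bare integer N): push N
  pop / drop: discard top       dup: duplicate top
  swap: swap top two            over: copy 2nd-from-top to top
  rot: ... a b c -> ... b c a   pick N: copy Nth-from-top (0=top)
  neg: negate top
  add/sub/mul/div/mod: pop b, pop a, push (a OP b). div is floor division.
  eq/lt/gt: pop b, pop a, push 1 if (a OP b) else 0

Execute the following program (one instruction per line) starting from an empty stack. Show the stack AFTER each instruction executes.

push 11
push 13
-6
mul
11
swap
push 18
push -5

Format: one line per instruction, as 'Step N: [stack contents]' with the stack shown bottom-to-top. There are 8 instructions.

Step 1: [11]
Step 2: [11, 13]
Step 3: [11, 13, -6]
Step 4: [11, -78]
Step 5: [11, -78, 11]
Step 6: [11, 11, -78]
Step 7: [11, 11, -78, 18]
Step 8: [11, 11, -78, 18, -5]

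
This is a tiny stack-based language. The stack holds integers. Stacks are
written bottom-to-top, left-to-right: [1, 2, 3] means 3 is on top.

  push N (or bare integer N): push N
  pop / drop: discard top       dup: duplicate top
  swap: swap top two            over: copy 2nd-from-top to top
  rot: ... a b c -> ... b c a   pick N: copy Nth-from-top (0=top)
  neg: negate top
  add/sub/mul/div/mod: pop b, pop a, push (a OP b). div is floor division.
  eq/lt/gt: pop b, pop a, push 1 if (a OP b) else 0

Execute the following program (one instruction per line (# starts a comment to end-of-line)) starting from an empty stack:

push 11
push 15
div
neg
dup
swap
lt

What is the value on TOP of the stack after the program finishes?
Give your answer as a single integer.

After 'push 11': [11]
After 'push 15': [11, 15]
After 'div': [0]
After 'neg': [0]
After 'dup': [0, 0]
After 'swap': [0, 0]
After 'lt': [0]

Answer: 0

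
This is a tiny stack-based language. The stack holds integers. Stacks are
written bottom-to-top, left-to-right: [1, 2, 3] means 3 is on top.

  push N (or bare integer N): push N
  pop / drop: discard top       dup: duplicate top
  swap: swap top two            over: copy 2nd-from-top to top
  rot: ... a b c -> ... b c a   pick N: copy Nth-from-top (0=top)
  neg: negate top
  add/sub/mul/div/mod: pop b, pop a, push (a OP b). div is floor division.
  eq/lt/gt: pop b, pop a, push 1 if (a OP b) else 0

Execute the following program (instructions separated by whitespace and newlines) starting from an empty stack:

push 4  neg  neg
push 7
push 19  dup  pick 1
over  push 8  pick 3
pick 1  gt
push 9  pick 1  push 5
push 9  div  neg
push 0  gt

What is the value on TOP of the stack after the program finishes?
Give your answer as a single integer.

After 'push 4': [4]
After 'neg': [-4]
After 'neg': [4]
After 'push 7': [4, 7]
After 'push 19': [4, 7, 19]
After 'dup': [4, 7, 19, 19]
After 'pick 1': [4, 7, 19, 19, 19]
After 'over': [4, 7, 19, 19, 19, 19]
After 'push 8': [4, 7, 19, 19, 19, 19, 8]
After 'pick 3': [4, 7, 19, 19, 19, 19, 8, 19]
After 'pick 1': [4, 7, 19, 19, 19, 19, 8, 19, 8]
After 'gt': [4, 7, 19, 19, 19, 19, 8, 1]
After 'push 9': [4, 7, 19, 19, 19, 19, 8, 1, 9]
After 'pick 1': [4, 7, 19, 19, 19, 19, 8, 1, 9, 1]
After 'push 5': [4, 7, 19, 19, 19, 19, 8, 1, 9, 1, 5]
After 'push 9': [4, 7, 19, 19, 19, 19, 8, 1, 9, 1, 5, 9]
After 'div': [4, 7, 19, 19, 19, 19, 8, 1, 9, 1, 0]
After 'neg': [4, 7, 19, 19, 19, 19, 8, 1, 9, 1, 0]
After 'push 0': [4, 7, 19, 19, 19, 19, 8, 1, 9, 1, 0, 0]
After 'gt': [4, 7, 19, 19, 19, 19, 8, 1, 9, 1, 0]

Answer: 0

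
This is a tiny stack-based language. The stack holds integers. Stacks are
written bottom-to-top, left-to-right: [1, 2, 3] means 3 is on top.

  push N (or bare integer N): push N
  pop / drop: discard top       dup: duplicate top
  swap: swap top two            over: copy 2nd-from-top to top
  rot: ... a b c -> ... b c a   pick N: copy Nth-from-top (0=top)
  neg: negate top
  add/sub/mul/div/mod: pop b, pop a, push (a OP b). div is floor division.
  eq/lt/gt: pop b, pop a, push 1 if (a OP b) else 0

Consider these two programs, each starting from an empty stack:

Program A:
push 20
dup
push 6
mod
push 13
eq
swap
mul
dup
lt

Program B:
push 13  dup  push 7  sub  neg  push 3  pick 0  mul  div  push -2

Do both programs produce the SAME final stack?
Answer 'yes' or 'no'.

Program A trace:
  After 'push 20': [20]
  After 'dup': [20, 20]
  After 'push 6': [20, 20, 6]
  After 'mod': [20, 2]
  After 'push 13': [20, 2, 13]
  After 'eq': [20, 0]
  After 'swap': [0, 20]
  After 'mul': [0]
  After 'dup': [0, 0]
  After 'lt': [0]
Program A final stack: [0]

Program B trace:
  After 'push 13': [13]
  After 'dup': [13, 13]
  After 'push 7': [13, 13, 7]
  After 'sub': [13, 6]
  After 'neg': [13, -6]
  After 'push 3': [13, -6, 3]
  After 'pick 0': [13, -6, 3, 3]
  After 'mul': [13, -6, 9]
  After 'div': [13, -1]
  After 'push -2': [13, -1, -2]
Program B final stack: [13, -1, -2]
Same: no

Answer: no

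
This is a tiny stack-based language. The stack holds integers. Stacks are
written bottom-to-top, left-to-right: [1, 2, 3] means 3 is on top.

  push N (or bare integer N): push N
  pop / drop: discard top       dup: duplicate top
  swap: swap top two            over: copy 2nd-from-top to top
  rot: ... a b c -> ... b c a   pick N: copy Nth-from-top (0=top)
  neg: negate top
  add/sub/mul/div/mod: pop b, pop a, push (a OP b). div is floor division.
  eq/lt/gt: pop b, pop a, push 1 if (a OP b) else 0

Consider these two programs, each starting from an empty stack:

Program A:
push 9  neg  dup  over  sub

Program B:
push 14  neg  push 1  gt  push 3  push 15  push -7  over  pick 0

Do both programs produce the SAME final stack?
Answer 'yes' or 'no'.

Answer: no

Derivation:
Program A trace:
  After 'push 9': [9]
  After 'neg': [-9]
  After 'dup': [-9, -9]
  After 'over': [-9, -9, -9]
  After 'sub': [-9, 0]
Program A final stack: [-9, 0]

Program B trace:
  After 'push 14': [14]
  After 'neg': [-14]
  After 'push 1': [-14, 1]
  After 'gt': [0]
  After 'push 3': [0, 3]
  After 'push 15': [0, 3, 15]
  After 'push -7': [0, 3, 15, -7]
  After 'over': [0, 3, 15, -7, 15]
  After 'pick 0': [0, 3, 15, -7, 15, 15]
Program B final stack: [0, 3, 15, -7, 15, 15]
Same: no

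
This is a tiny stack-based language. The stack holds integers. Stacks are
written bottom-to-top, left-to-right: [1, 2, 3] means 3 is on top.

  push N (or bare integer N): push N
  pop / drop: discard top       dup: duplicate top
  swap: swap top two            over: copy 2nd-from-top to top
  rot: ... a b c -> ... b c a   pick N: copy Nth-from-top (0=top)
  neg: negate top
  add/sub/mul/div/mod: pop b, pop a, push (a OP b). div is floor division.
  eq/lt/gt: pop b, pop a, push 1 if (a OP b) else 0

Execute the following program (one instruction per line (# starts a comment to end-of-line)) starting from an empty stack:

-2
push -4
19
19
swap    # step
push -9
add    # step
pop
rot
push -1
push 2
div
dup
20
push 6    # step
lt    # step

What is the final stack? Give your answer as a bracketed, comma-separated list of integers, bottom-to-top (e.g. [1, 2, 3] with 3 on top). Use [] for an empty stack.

After 'push -2': [-2]
After 'push -4': [-2, -4]
After 'push 19': [-2, -4, 19]
After 'push 19': [-2, -4, 19, 19]
After 'swap': [-2, -4, 19, 19]
After 'push -9': [-2, -4, 19, 19, -9]
After 'add': [-2, -4, 19, 10]
After 'pop': [-2, -4, 19]
After 'rot': [-4, 19, -2]
After 'push -1': [-4, 19, -2, -1]
After 'push 2': [-4, 19, -2, -1, 2]
After 'div': [-4, 19, -2, -1]
After 'dup': [-4, 19, -2, -1, -1]
After 'push 20': [-4, 19, -2, -1, -1, 20]
After 'push 6': [-4, 19, -2, -1, -1, 20, 6]
After 'lt': [-4, 19, -2, -1, -1, 0]

Answer: [-4, 19, -2, -1, -1, 0]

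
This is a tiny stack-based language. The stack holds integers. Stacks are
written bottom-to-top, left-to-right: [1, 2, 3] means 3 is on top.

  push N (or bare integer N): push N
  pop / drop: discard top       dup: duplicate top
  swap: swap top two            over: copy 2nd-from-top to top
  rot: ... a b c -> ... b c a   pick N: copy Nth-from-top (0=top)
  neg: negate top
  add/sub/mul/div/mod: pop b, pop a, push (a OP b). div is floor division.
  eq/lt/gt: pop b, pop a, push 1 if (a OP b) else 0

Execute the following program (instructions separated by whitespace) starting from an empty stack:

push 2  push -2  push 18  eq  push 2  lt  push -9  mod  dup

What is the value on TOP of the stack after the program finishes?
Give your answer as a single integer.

Answer: -8

Derivation:
After 'push 2': [2]
After 'push -2': [2, -2]
After 'push 18': [2, -2, 18]
After 'eq': [2, 0]
After 'push 2': [2, 0, 2]
After 'lt': [2, 1]
After 'push -9': [2, 1, -9]
After 'mod': [2, -8]
After 'dup': [2, -8, -8]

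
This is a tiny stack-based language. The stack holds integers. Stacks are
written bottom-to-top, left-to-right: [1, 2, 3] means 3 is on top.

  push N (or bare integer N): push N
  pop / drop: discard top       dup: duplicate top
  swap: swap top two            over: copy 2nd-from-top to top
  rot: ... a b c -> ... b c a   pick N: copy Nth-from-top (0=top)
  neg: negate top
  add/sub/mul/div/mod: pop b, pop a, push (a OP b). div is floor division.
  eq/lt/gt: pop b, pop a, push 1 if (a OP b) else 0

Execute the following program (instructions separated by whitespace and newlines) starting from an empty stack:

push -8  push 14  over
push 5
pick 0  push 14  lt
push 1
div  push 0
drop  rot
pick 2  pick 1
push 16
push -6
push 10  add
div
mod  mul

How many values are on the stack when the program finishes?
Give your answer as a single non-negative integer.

Answer: 6

Derivation:
After 'push -8': stack = [-8] (depth 1)
After 'push 14': stack = [-8, 14] (depth 2)
After 'over': stack = [-8, 14, -8] (depth 3)
After 'push 5': stack = [-8, 14, -8, 5] (depth 4)
After 'pick 0': stack = [-8, 14, -8, 5, 5] (depth 5)
After 'push 14': stack = [-8, 14, -8, 5, 5, 14] (depth 6)
After 'lt': stack = [-8, 14, -8, 5, 1] (depth 5)
After 'push 1': stack = [-8, 14, -8, 5, 1, 1] (depth 6)
After 'div': stack = [-8, 14, -8, 5, 1] (depth 5)
After 'push 0': stack = [-8, 14, -8, 5, 1, 0] (depth 6)
  ...
After 'rot': stack = [-8, 14, 5, 1, -8] (depth 5)
After 'pick 2': stack = [-8, 14, 5, 1, -8, 5] (depth 6)
After 'pick 1': stack = [-8, 14, 5, 1, -8, 5, -8] (depth 7)
After 'push 16': stack = [-8, 14, 5, 1, -8, 5, -8, 16] (depth 8)
After 'push -6': stack = [-8, 14, 5, 1, -8, 5, -8, 16, -6] (depth 9)
After 'push 10': stack = [-8, 14, 5, 1, -8, 5, -8, 16, -6, 10] (depth 10)
After 'add': stack = [-8, 14, 5, 1, -8, 5, -8, 16, 4] (depth 9)
After 'div': stack = [-8, 14, 5, 1, -8, 5, -8, 4] (depth 8)
After 'mod': stack = [-8, 14, 5, 1, -8, 5, 0] (depth 7)
After 'mul': stack = [-8, 14, 5, 1, -8, 0] (depth 6)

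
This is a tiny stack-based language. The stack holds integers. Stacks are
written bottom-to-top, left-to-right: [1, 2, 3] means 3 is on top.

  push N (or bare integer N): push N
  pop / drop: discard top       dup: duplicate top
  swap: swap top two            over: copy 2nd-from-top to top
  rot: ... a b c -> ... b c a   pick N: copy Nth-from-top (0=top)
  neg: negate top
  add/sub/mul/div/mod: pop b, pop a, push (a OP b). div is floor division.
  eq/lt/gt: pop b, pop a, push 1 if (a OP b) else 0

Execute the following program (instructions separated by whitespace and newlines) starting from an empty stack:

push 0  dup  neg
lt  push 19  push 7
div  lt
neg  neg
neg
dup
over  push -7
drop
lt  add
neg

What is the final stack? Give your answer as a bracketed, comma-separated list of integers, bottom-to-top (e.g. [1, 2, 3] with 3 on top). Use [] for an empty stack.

Answer: [1]

Derivation:
After 'push 0': [0]
After 'dup': [0, 0]
After 'neg': [0, 0]
After 'lt': [0]
After 'push 19': [0, 19]
After 'push 7': [0, 19, 7]
After 'div': [0, 2]
After 'lt': [1]
After 'neg': [-1]
After 'neg': [1]
After 'neg': [-1]
After 'dup': [-1, -1]
After 'over': [-1, -1, -1]
After 'push -7': [-1, -1, -1, -7]
After 'drop': [-1, -1, -1]
After 'lt': [-1, 0]
After 'add': [-1]
After 'neg': [1]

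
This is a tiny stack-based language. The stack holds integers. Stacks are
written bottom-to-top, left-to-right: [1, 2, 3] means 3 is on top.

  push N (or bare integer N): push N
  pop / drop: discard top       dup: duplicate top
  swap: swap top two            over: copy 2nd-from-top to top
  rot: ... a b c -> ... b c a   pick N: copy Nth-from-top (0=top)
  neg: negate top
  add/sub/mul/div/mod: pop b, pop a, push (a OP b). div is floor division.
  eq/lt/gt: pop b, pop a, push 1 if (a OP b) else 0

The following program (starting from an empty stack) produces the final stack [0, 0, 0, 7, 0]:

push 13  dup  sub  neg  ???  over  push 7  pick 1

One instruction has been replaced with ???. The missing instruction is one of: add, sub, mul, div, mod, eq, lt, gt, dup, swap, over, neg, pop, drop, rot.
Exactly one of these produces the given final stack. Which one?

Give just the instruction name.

Stack before ???: [0]
Stack after ???:  [0, 0]
The instruction that transforms [0] -> [0, 0] is: dup

Answer: dup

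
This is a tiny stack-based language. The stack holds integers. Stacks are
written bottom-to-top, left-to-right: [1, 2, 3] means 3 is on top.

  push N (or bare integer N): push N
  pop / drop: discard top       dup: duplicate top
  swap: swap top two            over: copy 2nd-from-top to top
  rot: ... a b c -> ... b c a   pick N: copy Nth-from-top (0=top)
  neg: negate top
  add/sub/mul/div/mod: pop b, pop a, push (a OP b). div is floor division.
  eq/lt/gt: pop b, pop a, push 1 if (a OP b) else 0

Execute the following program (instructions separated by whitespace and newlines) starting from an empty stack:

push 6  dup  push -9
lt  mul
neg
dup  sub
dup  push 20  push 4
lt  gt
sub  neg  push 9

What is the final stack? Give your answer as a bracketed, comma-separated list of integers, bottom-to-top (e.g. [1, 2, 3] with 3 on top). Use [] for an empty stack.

Answer: [0, 9]

Derivation:
After 'push 6': [6]
After 'dup': [6, 6]
After 'push -9': [6, 6, -9]
After 'lt': [6, 0]
After 'mul': [0]
After 'neg': [0]
After 'dup': [0, 0]
After 'sub': [0]
After 'dup': [0, 0]
After 'push 20': [0, 0, 20]
After 'push 4': [0, 0, 20, 4]
After 'lt': [0, 0, 0]
After 'gt': [0, 0]
After 'sub': [0]
After 'neg': [0]
After 'push 9': [0, 9]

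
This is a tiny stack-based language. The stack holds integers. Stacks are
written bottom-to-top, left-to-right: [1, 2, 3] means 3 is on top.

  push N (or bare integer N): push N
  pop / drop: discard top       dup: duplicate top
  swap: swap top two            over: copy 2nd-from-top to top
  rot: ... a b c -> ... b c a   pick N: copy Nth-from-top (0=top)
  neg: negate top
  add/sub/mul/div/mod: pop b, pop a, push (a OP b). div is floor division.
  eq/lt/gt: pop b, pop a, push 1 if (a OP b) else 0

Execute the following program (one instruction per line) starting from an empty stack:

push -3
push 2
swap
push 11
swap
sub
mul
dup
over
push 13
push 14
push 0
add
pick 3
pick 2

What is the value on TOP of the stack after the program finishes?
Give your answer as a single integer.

After 'push -3': [-3]
After 'push 2': [-3, 2]
After 'swap': [2, -3]
After 'push 11': [2, -3, 11]
After 'swap': [2, 11, -3]
After 'sub': [2, 14]
After 'mul': [28]
After 'dup': [28, 28]
After 'over': [28, 28, 28]
After 'push 13': [28, 28, 28, 13]
After 'push 14': [28, 28, 28, 13, 14]
After 'push 0': [28, 28, 28, 13, 14, 0]
After 'add': [28, 28, 28, 13, 14]
After 'pick 3': [28, 28, 28, 13, 14, 28]
After 'pick 2': [28, 28, 28, 13, 14, 28, 13]

Answer: 13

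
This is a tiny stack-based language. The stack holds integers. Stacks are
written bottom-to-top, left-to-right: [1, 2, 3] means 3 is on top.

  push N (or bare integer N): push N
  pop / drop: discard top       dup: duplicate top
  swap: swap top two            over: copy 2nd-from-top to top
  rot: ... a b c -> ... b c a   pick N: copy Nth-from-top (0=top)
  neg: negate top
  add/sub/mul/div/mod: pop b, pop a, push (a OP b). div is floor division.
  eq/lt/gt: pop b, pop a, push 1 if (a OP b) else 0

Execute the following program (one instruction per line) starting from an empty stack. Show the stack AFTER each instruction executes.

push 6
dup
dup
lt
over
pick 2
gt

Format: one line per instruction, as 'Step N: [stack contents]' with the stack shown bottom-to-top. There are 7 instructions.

Step 1: [6]
Step 2: [6, 6]
Step 3: [6, 6, 6]
Step 4: [6, 0]
Step 5: [6, 0, 6]
Step 6: [6, 0, 6, 6]
Step 7: [6, 0, 0]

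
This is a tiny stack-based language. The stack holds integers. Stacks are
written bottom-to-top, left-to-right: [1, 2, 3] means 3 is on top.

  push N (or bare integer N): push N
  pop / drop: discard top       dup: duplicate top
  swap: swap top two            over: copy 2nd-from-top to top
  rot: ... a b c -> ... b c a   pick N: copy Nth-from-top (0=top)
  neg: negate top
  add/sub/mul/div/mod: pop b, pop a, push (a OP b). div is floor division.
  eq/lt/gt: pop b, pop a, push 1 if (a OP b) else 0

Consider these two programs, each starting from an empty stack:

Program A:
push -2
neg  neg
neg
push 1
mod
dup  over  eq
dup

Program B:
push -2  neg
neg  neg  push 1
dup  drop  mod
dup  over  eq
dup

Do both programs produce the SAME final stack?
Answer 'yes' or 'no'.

Answer: yes

Derivation:
Program A trace:
  After 'push -2': [-2]
  After 'neg': [2]
  After 'neg': [-2]
  After 'neg': [2]
  After 'push 1': [2, 1]
  After 'mod': [0]
  After 'dup': [0, 0]
  After 'over': [0, 0, 0]
  After 'eq': [0, 1]
  After 'dup': [0, 1, 1]
Program A final stack: [0, 1, 1]

Program B trace:
  After 'push -2': [-2]
  After 'neg': [2]
  After 'neg': [-2]
  After 'neg': [2]
  After 'push 1': [2, 1]
  After 'dup': [2, 1, 1]
  After 'drop': [2, 1]
  After 'mod': [0]
  After 'dup': [0, 0]
  After 'over': [0, 0, 0]
  After 'eq': [0, 1]
  After 'dup': [0, 1, 1]
Program B final stack: [0, 1, 1]
Same: yes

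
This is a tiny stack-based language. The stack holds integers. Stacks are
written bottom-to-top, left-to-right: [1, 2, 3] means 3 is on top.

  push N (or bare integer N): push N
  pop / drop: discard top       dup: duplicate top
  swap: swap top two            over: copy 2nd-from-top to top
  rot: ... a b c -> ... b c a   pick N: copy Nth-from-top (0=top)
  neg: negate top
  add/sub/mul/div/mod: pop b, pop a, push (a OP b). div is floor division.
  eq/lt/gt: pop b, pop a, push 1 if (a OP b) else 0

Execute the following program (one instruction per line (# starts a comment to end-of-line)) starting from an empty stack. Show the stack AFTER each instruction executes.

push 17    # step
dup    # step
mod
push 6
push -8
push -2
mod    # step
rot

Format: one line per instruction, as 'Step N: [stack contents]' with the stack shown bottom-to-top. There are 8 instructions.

Step 1: [17]
Step 2: [17, 17]
Step 3: [0]
Step 4: [0, 6]
Step 5: [0, 6, -8]
Step 6: [0, 6, -8, -2]
Step 7: [0, 6, 0]
Step 8: [6, 0, 0]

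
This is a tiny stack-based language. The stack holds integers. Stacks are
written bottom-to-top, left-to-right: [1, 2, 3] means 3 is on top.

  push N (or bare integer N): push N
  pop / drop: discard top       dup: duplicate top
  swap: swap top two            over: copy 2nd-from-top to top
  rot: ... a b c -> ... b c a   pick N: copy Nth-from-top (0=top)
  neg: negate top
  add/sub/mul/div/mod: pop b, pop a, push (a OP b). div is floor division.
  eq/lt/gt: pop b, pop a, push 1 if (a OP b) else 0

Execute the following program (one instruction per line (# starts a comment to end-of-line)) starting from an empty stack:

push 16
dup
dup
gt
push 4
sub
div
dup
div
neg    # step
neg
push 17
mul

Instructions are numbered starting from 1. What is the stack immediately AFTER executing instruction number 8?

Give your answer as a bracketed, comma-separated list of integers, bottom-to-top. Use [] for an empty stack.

Step 1 ('push 16'): [16]
Step 2 ('dup'): [16, 16]
Step 3 ('dup'): [16, 16, 16]
Step 4 ('gt'): [16, 0]
Step 5 ('push 4'): [16, 0, 4]
Step 6 ('sub'): [16, -4]
Step 7 ('div'): [-4]
Step 8 ('dup'): [-4, -4]

Answer: [-4, -4]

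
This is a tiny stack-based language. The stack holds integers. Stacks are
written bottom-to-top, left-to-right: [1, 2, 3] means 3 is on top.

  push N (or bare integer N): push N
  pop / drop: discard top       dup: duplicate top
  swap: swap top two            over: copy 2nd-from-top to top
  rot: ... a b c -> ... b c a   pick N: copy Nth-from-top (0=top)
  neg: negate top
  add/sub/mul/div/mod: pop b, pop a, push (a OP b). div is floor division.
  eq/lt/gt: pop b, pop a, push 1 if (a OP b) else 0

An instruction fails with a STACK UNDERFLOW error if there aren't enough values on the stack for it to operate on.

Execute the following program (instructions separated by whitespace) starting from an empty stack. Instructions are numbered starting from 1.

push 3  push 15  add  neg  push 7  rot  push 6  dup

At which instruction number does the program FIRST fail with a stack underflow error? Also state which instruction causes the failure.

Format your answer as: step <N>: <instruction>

Answer: step 6: rot

Derivation:
Step 1 ('push 3'): stack = [3], depth = 1
Step 2 ('push 15'): stack = [3, 15], depth = 2
Step 3 ('add'): stack = [18], depth = 1
Step 4 ('neg'): stack = [-18], depth = 1
Step 5 ('push 7'): stack = [-18, 7], depth = 2
Step 6 ('rot'): needs 3 value(s) but depth is 2 — STACK UNDERFLOW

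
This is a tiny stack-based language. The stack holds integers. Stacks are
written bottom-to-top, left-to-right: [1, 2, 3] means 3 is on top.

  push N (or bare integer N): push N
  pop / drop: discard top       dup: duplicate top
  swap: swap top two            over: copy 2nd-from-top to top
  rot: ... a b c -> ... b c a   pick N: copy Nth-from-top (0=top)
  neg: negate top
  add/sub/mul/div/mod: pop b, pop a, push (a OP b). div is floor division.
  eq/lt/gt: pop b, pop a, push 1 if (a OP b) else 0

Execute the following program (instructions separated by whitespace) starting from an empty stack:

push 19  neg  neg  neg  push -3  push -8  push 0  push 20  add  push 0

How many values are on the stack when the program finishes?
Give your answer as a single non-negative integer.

Answer: 5

Derivation:
After 'push 19': stack = [19] (depth 1)
After 'neg': stack = [-19] (depth 1)
After 'neg': stack = [19] (depth 1)
After 'neg': stack = [-19] (depth 1)
After 'push -3': stack = [-19, -3] (depth 2)
After 'push -8': stack = [-19, -3, -8] (depth 3)
After 'push 0': stack = [-19, -3, -8, 0] (depth 4)
After 'push 20': stack = [-19, -3, -8, 0, 20] (depth 5)
After 'add': stack = [-19, -3, -8, 20] (depth 4)
After 'push 0': stack = [-19, -3, -8, 20, 0] (depth 5)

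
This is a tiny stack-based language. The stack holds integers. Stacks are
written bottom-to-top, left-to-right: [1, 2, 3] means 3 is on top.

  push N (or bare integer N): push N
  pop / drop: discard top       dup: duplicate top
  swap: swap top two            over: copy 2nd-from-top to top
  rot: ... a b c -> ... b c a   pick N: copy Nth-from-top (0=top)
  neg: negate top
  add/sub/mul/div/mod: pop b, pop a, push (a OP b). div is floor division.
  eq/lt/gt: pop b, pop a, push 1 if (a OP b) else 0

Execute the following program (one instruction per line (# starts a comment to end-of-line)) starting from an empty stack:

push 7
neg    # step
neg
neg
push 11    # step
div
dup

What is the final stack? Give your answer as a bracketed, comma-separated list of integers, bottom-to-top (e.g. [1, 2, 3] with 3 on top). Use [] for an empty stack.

After 'push 7': [7]
After 'neg': [-7]
After 'neg': [7]
After 'neg': [-7]
After 'push 11': [-7, 11]
After 'div': [-1]
After 'dup': [-1, -1]

Answer: [-1, -1]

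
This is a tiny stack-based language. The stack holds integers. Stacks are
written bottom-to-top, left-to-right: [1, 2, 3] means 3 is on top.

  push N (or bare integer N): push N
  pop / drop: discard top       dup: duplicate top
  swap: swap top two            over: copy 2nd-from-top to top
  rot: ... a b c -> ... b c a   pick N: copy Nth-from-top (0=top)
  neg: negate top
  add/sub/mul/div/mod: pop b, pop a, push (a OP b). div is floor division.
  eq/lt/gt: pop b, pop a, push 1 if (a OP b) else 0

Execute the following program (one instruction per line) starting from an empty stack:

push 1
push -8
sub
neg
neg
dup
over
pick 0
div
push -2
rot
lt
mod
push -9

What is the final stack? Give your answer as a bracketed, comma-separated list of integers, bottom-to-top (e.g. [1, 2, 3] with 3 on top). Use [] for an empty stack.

Answer: [9, 0, -9]

Derivation:
After 'push 1': [1]
After 'push -8': [1, -8]
After 'sub': [9]
After 'neg': [-9]
After 'neg': [9]
After 'dup': [9, 9]
After 'over': [9, 9, 9]
After 'pick 0': [9, 9, 9, 9]
After 'div': [9, 9, 1]
After 'push -2': [9, 9, 1, -2]
After 'rot': [9, 1, -2, 9]
After 'lt': [9, 1, 1]
After 'mod': [9, 0]
After 'push -9': [9, 0, -9]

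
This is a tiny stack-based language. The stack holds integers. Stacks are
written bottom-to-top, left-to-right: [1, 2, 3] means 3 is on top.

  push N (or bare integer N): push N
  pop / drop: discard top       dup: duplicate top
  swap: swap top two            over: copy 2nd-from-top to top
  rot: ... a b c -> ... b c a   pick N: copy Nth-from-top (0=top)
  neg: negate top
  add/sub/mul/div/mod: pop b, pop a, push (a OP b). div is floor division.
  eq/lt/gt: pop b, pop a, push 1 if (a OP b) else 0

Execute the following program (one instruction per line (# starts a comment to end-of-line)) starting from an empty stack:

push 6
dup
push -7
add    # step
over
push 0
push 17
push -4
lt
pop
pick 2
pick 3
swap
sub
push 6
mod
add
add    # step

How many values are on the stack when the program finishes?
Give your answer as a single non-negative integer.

Answer: 3

Derivation:
After 'push 6': stack = [6] (depth 1)
After 'dup': stack = [6, 6] (depth 2)
After 'push -7': stack = [6, 6, -7] (depth 3)
After 'add': stack = [6, -1] (depth 2)
After 'over': stack = [6, -1, 6] (depth 3)
After 'push 0': stack = [6, -1, 6, 0] (depth 4)
After 'push 17': stack = [6, -1, 6, 0, 17] (depth 5)
After 'push -4': stack = [6, -1, 6, 0, 17, -4] (depth 6)
After 'lt': stack = [6, -1, 6, 0, 0] (depth 5)
After 'pop': stack = [6, -1, 6, 0] (depth 4)
After 'pick 2': stack = [6, -1, 6, 0, -1] (depth 5)
After 'pick 3': stack = [6, -1, 6, 0, -1, -1] (depth 6)
After 'swap': stack = [6, -1, 6, 0, -1, -1] (depth 6)
After 'sub': stack = [6, -1, 6, 0, 0] (depth 5)
After 'push 6': stack = [6, -1, 6, 0, 0, 6] (depth 6)
After 'mod': stack = [6, -1, 6, 0, 0] (depth 5)
After 'add': stack = [6, -1, 6, 0] (depth 4)
After 'add': stack = [6, -1, 6] (depth 3)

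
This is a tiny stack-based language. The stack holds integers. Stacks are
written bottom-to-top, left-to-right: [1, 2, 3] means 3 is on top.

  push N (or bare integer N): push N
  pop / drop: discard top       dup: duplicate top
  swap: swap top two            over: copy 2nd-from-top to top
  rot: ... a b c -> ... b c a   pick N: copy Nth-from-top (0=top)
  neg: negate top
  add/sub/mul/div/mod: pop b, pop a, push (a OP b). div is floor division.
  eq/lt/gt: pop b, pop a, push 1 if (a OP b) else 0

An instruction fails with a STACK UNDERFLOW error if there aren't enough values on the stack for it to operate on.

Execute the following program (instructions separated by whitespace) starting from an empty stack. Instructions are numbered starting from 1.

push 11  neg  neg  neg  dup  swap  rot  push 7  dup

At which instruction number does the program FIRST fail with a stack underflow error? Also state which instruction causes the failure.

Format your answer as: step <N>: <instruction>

Step 1 ('push 11'): stack = [11], depth = 1
Step 2 ('neg'): stack = [-11], depth = 1
Step 3 ('neg'): stack = [11], depth = 1
Step 4 ('neg'): stack = [-11], depth = 1
Step 5 ('dup'): stack = [-11, -11], depth = 2
Step 6 ('swap'): stack = [-11, -11], depth = 2
Step 7 ('rot'): needs 3 value(s) but depth is 2 — STACK UNDERFLOW

Answer: step 7: rot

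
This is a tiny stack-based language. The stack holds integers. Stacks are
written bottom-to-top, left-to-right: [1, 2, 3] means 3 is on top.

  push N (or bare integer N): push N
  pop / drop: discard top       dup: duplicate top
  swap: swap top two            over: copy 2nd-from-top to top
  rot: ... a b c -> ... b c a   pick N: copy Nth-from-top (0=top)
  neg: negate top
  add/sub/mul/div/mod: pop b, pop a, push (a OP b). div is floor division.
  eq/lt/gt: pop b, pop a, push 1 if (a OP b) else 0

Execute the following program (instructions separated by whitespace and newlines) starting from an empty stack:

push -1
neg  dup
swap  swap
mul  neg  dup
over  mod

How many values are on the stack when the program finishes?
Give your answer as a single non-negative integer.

After 'push -1': stack = [-1] (depth 1)
After 'neg': stack = [1] (depth 1)
After 'dup': stack = [1, 1] (depth 2)
After 'swap': stack = [1, 1] (depth 2)
After 'swap': stack = [1, 1] (depth 2)
After 'mul': stack = [1] (depth 1)
After 'neg': stack = [-1] (depth 1)
After 'dup': stack = [-1, -1] (depth 2)
After 'over': stack = [-1, -1, -1] (depth 3)
After 'mod': stack = [-1, 0] (depth 2)

Answer: 2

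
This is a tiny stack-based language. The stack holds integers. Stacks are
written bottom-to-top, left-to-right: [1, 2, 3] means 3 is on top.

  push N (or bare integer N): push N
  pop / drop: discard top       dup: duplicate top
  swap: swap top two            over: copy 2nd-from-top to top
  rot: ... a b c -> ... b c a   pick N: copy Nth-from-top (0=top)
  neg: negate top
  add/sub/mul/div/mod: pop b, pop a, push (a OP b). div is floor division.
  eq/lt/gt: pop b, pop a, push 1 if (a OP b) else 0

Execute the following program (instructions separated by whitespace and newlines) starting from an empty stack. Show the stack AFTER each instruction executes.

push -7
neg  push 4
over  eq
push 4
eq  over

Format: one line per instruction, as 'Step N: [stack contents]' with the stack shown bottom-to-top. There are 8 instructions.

Step 1: [-7]
Step 2: [7]
Step 3: [7, 4]
Step 4: [7, 4, 7]
Step 5: [7, 0]
Step 6: [7, 0, 4]
Step 7: [7, 0]
Step 8: [7, 0, 7]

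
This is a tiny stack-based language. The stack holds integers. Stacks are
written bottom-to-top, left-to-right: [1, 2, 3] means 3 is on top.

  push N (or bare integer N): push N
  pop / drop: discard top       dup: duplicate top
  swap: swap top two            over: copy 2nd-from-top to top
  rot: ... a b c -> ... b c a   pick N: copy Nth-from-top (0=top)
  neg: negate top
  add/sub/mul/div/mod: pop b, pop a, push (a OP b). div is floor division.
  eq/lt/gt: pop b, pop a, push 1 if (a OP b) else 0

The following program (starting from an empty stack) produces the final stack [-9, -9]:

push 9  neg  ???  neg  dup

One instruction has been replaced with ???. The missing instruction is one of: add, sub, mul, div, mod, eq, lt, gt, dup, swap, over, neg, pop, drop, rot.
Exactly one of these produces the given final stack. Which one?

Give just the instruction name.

Answer: neg

Derivation:
Stack before ???: [-9]
Stack after ???:  [9]
The instruction that transforms [-9] -> [9] is: neg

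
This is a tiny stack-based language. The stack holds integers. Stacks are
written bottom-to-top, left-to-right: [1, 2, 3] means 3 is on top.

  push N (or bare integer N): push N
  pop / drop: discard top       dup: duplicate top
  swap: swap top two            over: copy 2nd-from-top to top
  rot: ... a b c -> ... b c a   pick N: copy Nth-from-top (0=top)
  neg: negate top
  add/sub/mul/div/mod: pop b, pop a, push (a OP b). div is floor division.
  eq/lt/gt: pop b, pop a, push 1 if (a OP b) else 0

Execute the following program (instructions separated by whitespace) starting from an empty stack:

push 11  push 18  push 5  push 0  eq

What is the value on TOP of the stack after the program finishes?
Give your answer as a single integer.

Answer: 0

Derivation:
After 'push 11': [11]
After 'push 18': [11, 18]
After 'push 5': [11, 18, 5]
After 'push 0': [11, 18, 5, 0]
After 'eq': [11, 18, 0]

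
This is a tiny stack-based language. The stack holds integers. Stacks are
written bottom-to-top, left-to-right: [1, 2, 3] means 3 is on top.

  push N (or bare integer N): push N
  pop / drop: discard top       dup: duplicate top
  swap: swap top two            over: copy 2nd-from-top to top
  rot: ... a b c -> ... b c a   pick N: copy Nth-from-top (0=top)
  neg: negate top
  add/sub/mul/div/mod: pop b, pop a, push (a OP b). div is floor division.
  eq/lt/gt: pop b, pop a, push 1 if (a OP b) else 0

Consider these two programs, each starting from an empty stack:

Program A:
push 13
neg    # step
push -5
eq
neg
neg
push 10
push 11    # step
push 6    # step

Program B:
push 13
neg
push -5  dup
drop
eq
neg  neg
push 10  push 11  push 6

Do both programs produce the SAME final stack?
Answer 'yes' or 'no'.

Program A trace:
  After 'push 13': [13]
  After 'neg': [-13]
  After 'push -5': [-13, -5]
  After 'eq': [0]
  After 'neg': [0]
  After 'neg': [0]
  After 'push 10': [0, 10]
  After 'push 11': [0, 10, 11]
  After 'push 6': [0, 10, 11, 6]
Program A final stack: [0, 10, 11, 6]

Program B trace:
  After 'push 13': [13]
  After 'neg': [-13]
  After 'push -5': [-13, -5]
  After 'dup': [-13, -5, -5]
  After 'drop': [-13, -5]
  After 'eq': [0]
  After 'neg': [0]
  After 'neg': [0]
  After 'push 10': [0, 10]
  After 'push 11': [0, 10, 11]
  After 'push 6': [0, 10, 11, 6]
Program B final stack: [0, 10, 11, 6]
Same: yes

Answer: yes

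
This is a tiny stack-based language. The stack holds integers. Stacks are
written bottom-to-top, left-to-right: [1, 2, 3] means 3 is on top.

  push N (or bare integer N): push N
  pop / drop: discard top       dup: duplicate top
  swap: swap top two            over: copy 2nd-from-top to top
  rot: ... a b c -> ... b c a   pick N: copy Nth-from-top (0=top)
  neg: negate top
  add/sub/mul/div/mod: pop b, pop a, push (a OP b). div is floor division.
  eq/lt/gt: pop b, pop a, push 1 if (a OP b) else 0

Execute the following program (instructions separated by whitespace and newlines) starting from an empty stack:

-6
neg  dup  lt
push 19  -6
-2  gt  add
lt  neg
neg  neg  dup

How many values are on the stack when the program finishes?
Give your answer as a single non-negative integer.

After 'push -6': stack = [-6] (depth 1)
After 'neg': stack = [6] (depth 1)
After 'dup': stack = [6, 6] (depth 2)
After 'lt': stack = [0] (depth 1)
After 'push 19': stack = [0, 19] (depth 2)
After 'push -6': stack = [0, 19, -6] (depth 3)
After 'push -2': stack = [0, 19, -6, -2] (depth 4)
After 'gt': stack = [0, 19, 0] (depth 3)
After 'add': stack = [0, 19] (depth 2)
After 'lt': stack = [1] (depth 1)
After 'neg': stack = [-1] (depth 1)
After 'neg': stack = [1] (depth 1)
After 'neg': stack = [-1] (depth 1)
After 'dup': stack = [-1, -1] (depth 2)

Answer: 2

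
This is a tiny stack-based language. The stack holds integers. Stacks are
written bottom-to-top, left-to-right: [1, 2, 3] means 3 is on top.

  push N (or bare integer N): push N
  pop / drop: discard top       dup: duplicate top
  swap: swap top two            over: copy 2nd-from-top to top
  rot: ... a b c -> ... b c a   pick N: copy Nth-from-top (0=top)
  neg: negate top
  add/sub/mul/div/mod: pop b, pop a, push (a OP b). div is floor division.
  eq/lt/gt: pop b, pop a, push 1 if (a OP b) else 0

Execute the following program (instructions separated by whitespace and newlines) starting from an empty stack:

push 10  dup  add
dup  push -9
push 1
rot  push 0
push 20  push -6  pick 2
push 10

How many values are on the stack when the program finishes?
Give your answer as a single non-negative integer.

Answer: 9

Derivation:
After 'push 10': stack = [10] (depth 1)
After 'dup': stack = [10, 10] (depth 2)
After 'add': stack = [20] (depth 1)
After 'dup': stack = [20, 20] (depth 2)
After 'push -9': stack = [20, 20, -9] (depth 3)
After 'push 1': stack = [20, 20, -9, 1] (depth 4)
After 'rot': stack = [20, -9, 1, 20] (depth 4)
After 'push 0': stack = [20, -9, 1, 20, 0] (depth 5)
After 'push 20': stack = [20, -9, 1, 20, 0, 20] (depth 6)
After 'push -6': stack = [20, -9, 1, 20, 0, 20, -6] (depth 7)
After 'pick 2': stack = [20, -9, 1, 20, 0, 20, -6, 0] (depth 8)
After 'push 10': stack = [20, -9, 1, 20, 0, 20, -6, 0, 10] (depth 9)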